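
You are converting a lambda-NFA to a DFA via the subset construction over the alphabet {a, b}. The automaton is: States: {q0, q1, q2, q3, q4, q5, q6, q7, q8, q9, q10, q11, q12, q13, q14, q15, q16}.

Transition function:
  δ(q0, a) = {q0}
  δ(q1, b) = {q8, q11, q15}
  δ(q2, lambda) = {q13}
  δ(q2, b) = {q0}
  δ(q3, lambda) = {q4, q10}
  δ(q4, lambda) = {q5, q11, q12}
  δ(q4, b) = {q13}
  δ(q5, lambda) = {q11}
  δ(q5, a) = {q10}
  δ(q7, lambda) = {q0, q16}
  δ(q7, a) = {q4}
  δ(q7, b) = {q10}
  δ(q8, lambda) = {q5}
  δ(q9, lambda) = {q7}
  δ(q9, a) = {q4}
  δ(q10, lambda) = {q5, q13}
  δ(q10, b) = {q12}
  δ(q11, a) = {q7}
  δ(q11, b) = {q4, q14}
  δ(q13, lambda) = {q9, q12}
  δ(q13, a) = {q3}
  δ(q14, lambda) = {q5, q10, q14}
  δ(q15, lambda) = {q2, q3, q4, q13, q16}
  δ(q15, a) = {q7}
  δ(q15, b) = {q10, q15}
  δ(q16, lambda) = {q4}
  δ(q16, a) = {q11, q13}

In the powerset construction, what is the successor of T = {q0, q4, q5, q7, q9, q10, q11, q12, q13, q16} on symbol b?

q4 on b → {q13}.
q7 on b → {q10}.
q10 on b → {q12}.
q11 on b → {q4, q14}.
No b-transition from q0, q5, q9, q12, q13, q16.
Union after reading b: {q4, q10, q12, q13, q14}.
Now take the lambda-closure:
From q4 via lambda: add q5, q11.
From q13 via lambda: add q9.
From q9 via lambda: add q7.
From q7 via lambda: add q0, q16.
No new states can be added; the closed set is {q0, q4, q5, q7, q9, q10, q11, q12, q13, q14, q16}.

{q0, q4, q5, q7, q9, q10, q11, q12, q13, q14, q16}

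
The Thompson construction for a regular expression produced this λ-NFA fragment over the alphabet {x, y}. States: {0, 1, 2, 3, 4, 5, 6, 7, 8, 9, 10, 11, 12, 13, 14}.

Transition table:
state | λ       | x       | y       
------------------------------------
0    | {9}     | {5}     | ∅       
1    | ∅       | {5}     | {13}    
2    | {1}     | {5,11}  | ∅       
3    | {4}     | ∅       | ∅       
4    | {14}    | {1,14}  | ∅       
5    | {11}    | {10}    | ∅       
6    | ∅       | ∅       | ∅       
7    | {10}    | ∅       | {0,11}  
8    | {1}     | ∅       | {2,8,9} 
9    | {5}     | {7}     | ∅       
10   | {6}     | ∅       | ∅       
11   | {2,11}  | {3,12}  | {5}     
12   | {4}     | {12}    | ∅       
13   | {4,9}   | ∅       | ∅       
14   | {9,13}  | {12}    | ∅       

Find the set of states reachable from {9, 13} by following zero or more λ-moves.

Start with {9, 13}.
From 9 via λ: add 5.
From 13 via λ: add 4.
From 4 via λ: add 14.
From 5 via λ: add 11.
From 11 via λ: add 2.
From 2 via λ: add 1.
No new states can be added; the closed set is {1, 2, 4, 5, 9, 11, 13, 14}.

{1, 2, 4, 5, 9, 11, 13, 14}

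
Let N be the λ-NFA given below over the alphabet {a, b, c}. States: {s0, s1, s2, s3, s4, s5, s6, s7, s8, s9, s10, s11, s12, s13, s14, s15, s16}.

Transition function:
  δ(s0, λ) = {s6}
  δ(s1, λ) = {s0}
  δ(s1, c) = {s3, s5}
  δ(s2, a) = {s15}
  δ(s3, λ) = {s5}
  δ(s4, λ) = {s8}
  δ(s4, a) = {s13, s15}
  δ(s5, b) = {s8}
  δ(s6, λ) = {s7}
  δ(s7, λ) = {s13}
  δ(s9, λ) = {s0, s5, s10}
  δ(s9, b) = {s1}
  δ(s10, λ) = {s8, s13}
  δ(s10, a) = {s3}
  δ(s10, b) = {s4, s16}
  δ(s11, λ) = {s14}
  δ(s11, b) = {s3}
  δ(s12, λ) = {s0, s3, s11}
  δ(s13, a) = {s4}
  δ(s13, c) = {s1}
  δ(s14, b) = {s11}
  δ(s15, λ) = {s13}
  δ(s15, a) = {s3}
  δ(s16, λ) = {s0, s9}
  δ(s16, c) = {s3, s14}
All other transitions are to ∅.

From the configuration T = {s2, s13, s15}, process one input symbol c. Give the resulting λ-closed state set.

{s0, s1, s6, s7, s13}

s13 on c → {s1}.
No c-transition from s2, s15.
Union after reading c: {s1}.
Now take the λ-closure:
From s1 via λ: add s0.
From s0 via λ: add s6.
From s6 via λ: add s7.
From s7 via λ: add s13.
No new states can be added; the closed set is {s0, s1, s6, s7, s13}.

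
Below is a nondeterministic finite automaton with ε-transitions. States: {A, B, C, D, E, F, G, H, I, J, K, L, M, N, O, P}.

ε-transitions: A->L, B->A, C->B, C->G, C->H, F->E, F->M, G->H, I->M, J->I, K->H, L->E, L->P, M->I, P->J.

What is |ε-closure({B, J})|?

8

Start with {B, J}.
From B via ε: add A.
From J via ε: add I.
From A via ε: add L.
From I via ε: add M.
From L via ε: add E, P.
ε-closure = {A, B, E, I, J, L, M, P}, which has 8 states.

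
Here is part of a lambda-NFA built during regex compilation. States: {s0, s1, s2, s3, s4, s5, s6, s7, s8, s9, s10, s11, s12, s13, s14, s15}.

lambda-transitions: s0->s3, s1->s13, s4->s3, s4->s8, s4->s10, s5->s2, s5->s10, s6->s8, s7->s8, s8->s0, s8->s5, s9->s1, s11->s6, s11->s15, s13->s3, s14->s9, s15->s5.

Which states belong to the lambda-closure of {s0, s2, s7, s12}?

{s0, s2, s3, s5, s7, s8, s10, s12}

Start with {s0, s2, s7, s12}.
From s0 via lambda: add s3.
From s7 via lambda: add s8.
From s8 via lambda: add s5.
From s5 via lambda: add s10.
No new states can be added; the closed set is {s0, s2, s3, s5, s7, s8, s10, s12}.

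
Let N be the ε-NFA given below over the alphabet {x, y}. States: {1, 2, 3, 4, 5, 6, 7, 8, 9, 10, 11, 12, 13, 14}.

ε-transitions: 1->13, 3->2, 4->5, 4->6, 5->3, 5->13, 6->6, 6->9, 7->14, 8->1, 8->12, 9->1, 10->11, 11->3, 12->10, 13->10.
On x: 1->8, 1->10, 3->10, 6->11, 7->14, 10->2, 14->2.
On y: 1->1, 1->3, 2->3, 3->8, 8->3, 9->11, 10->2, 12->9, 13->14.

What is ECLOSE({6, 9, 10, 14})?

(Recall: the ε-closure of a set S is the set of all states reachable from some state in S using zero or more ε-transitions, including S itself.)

Start with {6, 9, 10, 14}.
From 9 via ε: add 1.
From 10 via ε: add 11.
From 1 via ε: add 13.
From 11 via ε: add 3.
From 3 via ε: add 2.
No new states can be added; the closed set is {1, 2, 3, 6, 9, 10, 11, 13, 14}.

{1, 2, 3, 6, 9, 10, 11, 13, 14}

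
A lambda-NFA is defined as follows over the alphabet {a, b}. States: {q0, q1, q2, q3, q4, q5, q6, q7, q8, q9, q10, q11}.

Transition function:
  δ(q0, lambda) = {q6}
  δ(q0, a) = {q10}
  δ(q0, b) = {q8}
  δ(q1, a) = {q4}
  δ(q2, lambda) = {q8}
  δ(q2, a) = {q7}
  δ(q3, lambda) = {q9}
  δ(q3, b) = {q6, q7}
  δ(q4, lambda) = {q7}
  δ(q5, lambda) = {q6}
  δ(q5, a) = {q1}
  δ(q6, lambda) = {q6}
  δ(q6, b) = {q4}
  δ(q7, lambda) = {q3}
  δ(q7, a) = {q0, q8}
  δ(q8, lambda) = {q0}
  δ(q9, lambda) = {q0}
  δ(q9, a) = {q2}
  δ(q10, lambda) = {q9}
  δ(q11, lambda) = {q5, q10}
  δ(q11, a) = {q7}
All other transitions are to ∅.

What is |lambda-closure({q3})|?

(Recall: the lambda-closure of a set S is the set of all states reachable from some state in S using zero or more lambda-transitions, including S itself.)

Start with {q3}.
From q3 via lambda: add q9.
From q9 via lambda: add q0.
From q0 via lambda: add q6.
lambda-closure = {q0, q3, q6, q9}, which has 4 states.

4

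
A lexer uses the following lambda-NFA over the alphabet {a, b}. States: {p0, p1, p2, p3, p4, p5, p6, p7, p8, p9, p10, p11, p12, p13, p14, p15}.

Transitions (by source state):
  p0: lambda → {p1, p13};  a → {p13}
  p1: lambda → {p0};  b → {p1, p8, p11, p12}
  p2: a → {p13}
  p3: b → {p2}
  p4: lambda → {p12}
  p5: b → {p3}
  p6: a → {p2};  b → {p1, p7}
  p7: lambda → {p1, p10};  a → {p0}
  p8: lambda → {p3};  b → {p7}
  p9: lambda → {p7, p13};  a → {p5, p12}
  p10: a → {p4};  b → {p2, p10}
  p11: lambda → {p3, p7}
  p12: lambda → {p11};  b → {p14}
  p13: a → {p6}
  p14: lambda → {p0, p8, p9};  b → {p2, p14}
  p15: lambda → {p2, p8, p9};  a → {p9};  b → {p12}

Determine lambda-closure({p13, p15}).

Start with {p13, p15}.
From p15 via lambda: add p2, p8, p9.
From p8 via lambda: add p3.
From p9 via lambda: add p7.
From p7 via lambda: add p1, p10.
From p1 via lambda: add p0.
No new states can be added; the closed set is {p0, p1, p2, p3, p7, p8, p9, p10, p13, p15}.

{p0, p1, p2, p3, p7, p8, p9, p10, p13, p15}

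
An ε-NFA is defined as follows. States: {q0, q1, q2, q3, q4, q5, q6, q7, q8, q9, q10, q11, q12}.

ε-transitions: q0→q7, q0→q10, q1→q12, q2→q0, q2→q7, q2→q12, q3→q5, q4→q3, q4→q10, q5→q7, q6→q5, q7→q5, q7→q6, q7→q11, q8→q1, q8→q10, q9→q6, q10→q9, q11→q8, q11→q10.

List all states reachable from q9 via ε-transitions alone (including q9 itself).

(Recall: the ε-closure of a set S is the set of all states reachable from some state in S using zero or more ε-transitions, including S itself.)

{q1, q5, q6, q7, q8, q9, q10, q11, q12}

Start with {q9}.
From q9 via ε: add q6.
From q6 via ε: add q5.
From q5 via ε: add q7.
From q7 via ε: add q11.
From q11 via ε: add q8, q10.
From q8 via ε: add q1.
From q1 via ε: add q12.
No new states can be added; the closed set is {q1, q5, q6, q7, q8, q9, q10, q11, q12}.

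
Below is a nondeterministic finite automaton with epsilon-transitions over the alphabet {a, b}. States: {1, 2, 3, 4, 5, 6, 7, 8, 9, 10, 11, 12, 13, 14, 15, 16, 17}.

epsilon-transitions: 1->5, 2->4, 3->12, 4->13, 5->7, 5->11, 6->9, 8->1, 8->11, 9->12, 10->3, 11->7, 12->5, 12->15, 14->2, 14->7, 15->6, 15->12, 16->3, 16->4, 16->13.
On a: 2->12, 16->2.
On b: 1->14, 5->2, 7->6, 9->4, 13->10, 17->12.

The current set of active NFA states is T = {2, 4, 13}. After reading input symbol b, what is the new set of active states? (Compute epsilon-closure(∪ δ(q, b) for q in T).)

13 on b → {10}.
No b-transition from 2, 4.
Union after reading b: {10}.
Now take the epsilon-closure:
From 10 via epsilon: add 3.
From 3 via epsilon: add 12.
From 12 via epsilon: add 5, 15.
From 5 via epsilon: add 7, 11.
From 15 via epsilon: add 6.
From 6 via epsilon: add 9.
No new states can be added; the closed set is {3, 5, 6, 7, 9, 10, 11, 12, 15}.

{3, 5, 6, 7, 9, 10, 11, 12, 15}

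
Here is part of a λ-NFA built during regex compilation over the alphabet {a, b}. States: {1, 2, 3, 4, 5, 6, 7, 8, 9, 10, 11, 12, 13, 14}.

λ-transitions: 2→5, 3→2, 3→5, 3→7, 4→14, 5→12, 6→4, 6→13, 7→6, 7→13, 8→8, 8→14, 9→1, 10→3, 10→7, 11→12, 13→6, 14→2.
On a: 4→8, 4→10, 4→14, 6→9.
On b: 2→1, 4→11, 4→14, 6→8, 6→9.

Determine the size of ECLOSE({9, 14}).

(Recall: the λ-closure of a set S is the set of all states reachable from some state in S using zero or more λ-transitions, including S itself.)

6

Start with {9, 14}.
From 9 via λ: add 1.
From 14 via λ: add 2.
From 2 via λ: add 5.
From 5 via λ: add 12.
λ-closure = {1, 2, 5, 9, 12, 14}, which has 6 states.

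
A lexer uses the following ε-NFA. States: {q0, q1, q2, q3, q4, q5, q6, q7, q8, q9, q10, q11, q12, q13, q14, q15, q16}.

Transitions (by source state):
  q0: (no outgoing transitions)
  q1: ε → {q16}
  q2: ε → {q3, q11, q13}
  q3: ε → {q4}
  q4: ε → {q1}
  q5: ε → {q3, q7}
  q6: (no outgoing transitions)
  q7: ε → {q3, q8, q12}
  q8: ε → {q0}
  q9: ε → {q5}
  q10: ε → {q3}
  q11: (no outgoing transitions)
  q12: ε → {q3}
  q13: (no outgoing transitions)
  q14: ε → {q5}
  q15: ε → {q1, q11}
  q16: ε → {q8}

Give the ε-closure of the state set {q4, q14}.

Start with {q4, q14}.
From q4 via ε: add q1.
From q14 via ε: add q5.
From q1 via ε: add q16.
From q5 via ε: add q3, q7.
From q7 via ε: add q8, q12.
From q8 via ε: add q0.
No new states can be added; the closed set is {q0, q1, q3, q4, q5, q7, q8, q12, q14, q16}.

{q0, q1, q3, q4, q5, q7, q8, q12, q14, q16}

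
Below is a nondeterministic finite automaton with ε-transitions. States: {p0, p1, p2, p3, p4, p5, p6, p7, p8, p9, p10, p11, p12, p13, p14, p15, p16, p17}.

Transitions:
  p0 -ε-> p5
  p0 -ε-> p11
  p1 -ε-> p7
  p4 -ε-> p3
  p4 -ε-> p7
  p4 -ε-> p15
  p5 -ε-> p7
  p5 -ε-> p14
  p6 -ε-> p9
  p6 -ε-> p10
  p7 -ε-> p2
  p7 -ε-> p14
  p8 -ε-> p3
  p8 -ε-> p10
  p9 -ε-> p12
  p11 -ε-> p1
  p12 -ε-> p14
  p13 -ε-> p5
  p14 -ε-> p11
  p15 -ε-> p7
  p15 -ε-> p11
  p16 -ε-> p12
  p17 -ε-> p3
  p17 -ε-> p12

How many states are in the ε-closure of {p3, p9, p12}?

8

Start with {p3, p9, p12}.
From p12 via ε: add p14.
From p14 via ε: add p11.
From p11 via ε: add p1.
From p1 via ε: add p7.
From p7 via ε: add p2.
ε-closure = {p1, p2, p3, p7, p9, p11, p12, p14}, which has 8 states.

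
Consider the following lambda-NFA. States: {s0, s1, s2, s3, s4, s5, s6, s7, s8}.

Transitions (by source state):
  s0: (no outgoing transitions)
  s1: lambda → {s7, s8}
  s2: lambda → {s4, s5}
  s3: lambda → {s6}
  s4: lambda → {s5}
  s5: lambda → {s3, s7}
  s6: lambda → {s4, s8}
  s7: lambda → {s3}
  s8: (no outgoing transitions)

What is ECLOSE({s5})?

{s3, s4, s5, s6, s7, s8}

Start with {s5}.
From s5 via lambda: add s3, s7.
From s3 via lambda: add s6.
From s6 via lambda: add s4, s8.
No new states can be added; the closed set is {s3, s4, s5, s6, s7, s8}.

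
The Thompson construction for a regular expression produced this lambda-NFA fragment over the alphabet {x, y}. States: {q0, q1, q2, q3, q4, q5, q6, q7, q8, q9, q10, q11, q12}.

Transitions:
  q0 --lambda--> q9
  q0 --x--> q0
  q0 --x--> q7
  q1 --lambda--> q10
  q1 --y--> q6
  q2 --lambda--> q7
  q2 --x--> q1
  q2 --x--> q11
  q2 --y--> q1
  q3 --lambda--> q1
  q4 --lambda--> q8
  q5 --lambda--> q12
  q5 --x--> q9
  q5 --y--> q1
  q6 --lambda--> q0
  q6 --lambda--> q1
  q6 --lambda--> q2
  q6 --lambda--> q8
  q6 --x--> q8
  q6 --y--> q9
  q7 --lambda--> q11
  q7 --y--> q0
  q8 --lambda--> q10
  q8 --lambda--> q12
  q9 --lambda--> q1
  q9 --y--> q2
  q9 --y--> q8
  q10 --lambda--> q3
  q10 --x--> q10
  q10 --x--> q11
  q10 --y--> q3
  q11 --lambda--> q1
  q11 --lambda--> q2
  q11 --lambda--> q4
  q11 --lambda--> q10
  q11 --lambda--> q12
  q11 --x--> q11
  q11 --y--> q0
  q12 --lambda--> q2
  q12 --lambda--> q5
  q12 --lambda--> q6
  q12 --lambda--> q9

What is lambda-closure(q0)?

{q0, q1, q3, q9, q10}

Start with {q0}.
From q0 via lambda: add q9.
From q9 via lambda: add q1.
From q1 via lambda: add q10.
From q10 via lambda: add q3.
No new states can be added; the closed set is {q0, q1, q3, q9, q10}.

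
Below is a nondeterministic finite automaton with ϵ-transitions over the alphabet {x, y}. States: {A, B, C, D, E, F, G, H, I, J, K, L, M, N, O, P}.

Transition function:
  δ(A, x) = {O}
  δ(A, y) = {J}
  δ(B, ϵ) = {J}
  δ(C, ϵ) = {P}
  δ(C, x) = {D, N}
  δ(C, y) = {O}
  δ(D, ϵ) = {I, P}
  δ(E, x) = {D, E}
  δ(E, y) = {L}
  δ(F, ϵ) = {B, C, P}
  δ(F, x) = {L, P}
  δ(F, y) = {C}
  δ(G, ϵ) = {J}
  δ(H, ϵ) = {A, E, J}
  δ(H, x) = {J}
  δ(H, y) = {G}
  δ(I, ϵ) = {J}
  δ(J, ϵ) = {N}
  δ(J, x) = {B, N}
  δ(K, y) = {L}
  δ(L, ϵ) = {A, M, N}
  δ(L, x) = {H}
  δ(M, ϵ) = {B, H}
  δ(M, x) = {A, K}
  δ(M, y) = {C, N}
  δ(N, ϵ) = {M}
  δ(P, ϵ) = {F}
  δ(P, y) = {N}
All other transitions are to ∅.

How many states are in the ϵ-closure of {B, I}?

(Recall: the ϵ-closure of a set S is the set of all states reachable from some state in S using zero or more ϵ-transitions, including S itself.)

Start with {B, I}.
From B via ϵ: add J.
From J via ϵ: add N.
From N via ϵ: add M.
From M via ϵ: add H.
From H via ϵ: add A, E.
ϵ-closure = {A, B, E, H, I, J, M, N}, which has 8 states.

8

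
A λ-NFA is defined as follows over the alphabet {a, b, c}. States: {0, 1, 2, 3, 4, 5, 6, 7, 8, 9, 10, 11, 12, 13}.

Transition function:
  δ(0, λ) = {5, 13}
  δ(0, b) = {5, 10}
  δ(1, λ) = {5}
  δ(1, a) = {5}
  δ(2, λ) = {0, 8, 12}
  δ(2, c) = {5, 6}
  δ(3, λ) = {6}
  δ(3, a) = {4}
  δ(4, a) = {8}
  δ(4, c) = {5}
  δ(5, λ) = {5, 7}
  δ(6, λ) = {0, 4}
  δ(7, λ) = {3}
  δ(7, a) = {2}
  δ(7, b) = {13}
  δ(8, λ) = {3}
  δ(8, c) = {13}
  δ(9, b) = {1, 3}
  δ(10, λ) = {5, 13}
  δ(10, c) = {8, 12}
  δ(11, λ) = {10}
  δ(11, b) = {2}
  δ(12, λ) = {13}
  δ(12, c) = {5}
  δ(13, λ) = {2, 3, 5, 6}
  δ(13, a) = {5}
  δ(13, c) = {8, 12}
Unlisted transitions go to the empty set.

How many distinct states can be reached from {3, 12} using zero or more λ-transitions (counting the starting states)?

10

Start with {3, 12}.
From 3 via λ: add 6.
From 12 via λ: add 13.
From 6 via λ: add 0, 4.
From 13 via λ: add 2, 5.
From 2 via λ: add 8.
From 5 via λ: add 7.
λ-closure = {0, 2, 3, 4, 5, 6, 7, 8, 12, 13}, which has 10 states.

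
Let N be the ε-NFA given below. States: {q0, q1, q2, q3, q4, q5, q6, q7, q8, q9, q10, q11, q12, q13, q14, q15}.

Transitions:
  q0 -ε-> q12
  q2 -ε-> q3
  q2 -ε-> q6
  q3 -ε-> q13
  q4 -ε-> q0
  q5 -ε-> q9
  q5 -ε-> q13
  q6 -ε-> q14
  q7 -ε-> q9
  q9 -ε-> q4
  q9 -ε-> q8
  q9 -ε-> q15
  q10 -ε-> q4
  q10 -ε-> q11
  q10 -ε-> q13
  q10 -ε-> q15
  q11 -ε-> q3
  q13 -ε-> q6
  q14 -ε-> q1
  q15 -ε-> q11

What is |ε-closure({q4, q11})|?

9

Start with {q4, q11}.
From q4 via ε: add q0.
From q11 via ε: add q3.
From q0 via ε: add q12.
From q3 via ε: add q13.
From q13 via ε: add q6.
From q6 via ε: add q14.
From q14 via ε: add q1.
ε-closure = {q0, q1, q3, q4, q6, q11, q12, q13, q14}, which has 9 states.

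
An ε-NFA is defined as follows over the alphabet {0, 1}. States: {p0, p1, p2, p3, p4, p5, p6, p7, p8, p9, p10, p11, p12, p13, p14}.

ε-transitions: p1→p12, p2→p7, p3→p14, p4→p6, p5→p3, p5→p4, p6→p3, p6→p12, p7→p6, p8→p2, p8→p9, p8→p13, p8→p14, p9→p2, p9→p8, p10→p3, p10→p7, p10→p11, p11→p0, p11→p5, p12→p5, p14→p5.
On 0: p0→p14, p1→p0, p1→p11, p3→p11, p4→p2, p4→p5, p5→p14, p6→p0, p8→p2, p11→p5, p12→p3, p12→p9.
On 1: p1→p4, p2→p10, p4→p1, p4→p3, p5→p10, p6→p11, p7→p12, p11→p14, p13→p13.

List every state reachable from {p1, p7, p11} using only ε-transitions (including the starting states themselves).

Start with {p1, p7, p11}.
From p1 via ε: add p12.
From p7 via ε: add p6.
From p11 via ε: add p0, p5.
From p5 via ε: add p3, p4.
From p3 via ε: add p14.
No new states can be added; the closed set is {p0, p1, p3, p4, p5, p6, p7, p11, p12, p14}.

{p0, p1, p3, p4, p5, p6, p7, p11, p12, p14}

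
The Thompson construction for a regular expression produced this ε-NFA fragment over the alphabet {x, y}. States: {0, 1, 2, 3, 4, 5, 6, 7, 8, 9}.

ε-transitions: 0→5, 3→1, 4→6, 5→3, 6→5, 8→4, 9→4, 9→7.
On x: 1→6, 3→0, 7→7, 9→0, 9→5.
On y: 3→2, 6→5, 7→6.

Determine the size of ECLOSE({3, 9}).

7

Start with {3, 9}.
From 3 via ε: add 1.
From 9 via ε: add 4, 7.
From 4 via ε: add 6.
From 6 via ε: add 5.
ε-closure = {1, 3, 4, 5, 6, 7, 9}, which has 7 states.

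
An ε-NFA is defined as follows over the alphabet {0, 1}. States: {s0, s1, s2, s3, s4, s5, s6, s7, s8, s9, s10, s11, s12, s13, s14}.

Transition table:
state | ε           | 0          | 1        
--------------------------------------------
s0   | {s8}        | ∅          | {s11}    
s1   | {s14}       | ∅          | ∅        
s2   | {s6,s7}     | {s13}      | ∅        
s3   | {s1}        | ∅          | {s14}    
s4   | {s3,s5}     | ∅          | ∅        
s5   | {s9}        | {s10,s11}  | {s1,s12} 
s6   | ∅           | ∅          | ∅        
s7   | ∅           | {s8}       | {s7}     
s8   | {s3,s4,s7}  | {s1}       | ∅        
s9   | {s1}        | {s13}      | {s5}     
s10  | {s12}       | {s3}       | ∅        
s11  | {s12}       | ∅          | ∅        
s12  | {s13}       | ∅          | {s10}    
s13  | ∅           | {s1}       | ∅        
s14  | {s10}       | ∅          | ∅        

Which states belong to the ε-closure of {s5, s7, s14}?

{s1, s5, s7, s9, s10, s12, s13, s14}

Start with {s5, s7, s14}.
From s5 via ε: add s9.
From s14 via ε: add s10.
From s9 via ε: add s1.
From s10 via ε: add s12.
From s12 via ε: add s13.
No new states can be added; the closed set is {s1, s5, s7, s9, s10, s12, s13, s14}.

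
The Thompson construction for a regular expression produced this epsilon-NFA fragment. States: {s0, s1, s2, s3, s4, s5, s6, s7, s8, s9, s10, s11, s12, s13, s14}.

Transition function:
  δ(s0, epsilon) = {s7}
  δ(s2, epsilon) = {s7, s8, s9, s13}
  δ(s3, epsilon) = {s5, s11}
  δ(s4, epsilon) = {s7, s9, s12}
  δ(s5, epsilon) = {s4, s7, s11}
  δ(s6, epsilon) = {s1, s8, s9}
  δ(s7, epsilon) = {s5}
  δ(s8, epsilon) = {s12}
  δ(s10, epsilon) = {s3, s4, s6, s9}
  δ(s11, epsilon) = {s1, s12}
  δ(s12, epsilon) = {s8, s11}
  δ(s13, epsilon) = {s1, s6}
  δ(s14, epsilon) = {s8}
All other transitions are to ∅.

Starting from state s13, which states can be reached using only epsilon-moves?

Start with {s13}.
From s13 via epsilon: add s1, s6.
From s6 via epsilon: add s8, s9.
From s8 via epsilon: add s12.
From s12 via epsilon: add s11.
No new states can be added; the closed set is {s1, s6, s8, s9, s11, s12, s13}.

{s1, s6, s8, s9, s11, s12, s13}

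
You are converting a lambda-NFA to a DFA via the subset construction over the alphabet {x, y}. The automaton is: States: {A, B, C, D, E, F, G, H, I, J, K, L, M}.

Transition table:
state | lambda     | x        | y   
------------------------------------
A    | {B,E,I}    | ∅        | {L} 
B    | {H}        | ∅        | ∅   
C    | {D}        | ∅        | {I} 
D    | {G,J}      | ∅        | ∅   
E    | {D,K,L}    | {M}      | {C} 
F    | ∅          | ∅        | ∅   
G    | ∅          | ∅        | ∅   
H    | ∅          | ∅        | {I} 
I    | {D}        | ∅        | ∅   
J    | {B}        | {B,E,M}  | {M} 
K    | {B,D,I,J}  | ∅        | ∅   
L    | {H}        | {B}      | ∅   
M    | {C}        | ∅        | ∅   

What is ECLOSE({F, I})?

Start with {F, I}.
From I via lambda: add D.
From D via lambda: add G, J.
From J via lambda: add B.
From B via lambda: add H.
No new states can be added; the closed set is {B, D, F, G, H, I, J}.

{B, D, F, G, H, I, J}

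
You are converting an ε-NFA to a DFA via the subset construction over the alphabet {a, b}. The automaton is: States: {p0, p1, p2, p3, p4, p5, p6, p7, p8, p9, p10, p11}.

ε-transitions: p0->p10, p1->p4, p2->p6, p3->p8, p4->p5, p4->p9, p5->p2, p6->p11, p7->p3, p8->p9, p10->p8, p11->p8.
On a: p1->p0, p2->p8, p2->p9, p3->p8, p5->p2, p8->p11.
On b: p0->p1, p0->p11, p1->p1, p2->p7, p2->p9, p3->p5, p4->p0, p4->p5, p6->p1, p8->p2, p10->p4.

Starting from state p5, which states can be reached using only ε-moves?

{p2, p5, p6, p8, p9, p11}

Start with {p5}.
From p5 via ε: add p2.
From p2 via ε: add p6.
From p6 via ε: add p11.
From p11 via ε: add p8.
From p8 via ε: add p9.
No new states can be added; the closed set is {p2, p5, p6, p8, p9, p11}.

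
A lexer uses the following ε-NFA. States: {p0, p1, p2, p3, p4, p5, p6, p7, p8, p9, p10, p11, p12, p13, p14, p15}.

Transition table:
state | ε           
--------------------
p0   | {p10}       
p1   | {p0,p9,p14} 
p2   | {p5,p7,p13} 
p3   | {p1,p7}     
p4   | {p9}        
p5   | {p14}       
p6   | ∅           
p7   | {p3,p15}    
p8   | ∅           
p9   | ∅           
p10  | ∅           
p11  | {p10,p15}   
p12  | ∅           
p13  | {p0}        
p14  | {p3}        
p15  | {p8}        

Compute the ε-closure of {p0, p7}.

Start with {p0, p7}.
From p0 via ε: add p10.
From p7 via ε: add p3, p15.
From p3 via ε: add p1.
From p15 via ε: add p8.
From p1 via ε: add p9, p14.
No new states can be added; the closed set is {p0, p1, p3, p7, p8, p9, p10, p14, p15}.

{p0, p1, p3, p7, p8, p9, p10, p14, p15}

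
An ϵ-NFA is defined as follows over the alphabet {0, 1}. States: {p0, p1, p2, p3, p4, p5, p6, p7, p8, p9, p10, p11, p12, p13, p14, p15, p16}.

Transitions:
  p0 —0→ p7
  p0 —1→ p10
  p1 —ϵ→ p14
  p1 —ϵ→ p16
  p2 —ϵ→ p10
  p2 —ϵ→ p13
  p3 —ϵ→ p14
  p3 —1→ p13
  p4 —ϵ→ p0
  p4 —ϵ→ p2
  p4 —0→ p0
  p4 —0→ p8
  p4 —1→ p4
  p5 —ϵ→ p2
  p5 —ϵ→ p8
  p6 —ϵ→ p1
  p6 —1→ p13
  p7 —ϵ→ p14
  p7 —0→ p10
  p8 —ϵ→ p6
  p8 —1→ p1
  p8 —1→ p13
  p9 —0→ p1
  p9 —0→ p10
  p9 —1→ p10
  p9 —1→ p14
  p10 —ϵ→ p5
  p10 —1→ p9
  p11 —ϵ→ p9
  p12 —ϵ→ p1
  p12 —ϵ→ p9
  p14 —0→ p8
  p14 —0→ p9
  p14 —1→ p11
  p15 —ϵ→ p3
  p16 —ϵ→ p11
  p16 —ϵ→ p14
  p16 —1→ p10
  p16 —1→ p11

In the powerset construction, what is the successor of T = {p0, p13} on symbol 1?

p0 on 1 → {p10}.
No 1-transition from p13.
Union after reading 1: {p10}.
Now take the ϵ-closure:
From p10 via ϵ: add p5.
From p5 via ϵ: add p2, p8.
From p2 via ϵ: add p13.
From p8 via ϵ: add p6.
From p6 via ϵ: add p1.
From p1 via ϵ: add p14, p16.
From p16 via ϵ: add p11.
From p11 via ϵ: add p9.
No new states can be added; the closed set is {p1, p2, p5, p6, p8, p9, p10, p11, p13, p14, p16}.

{p1, p2, p5, p6, p8, p9, p10, p11, p13, p14, p16}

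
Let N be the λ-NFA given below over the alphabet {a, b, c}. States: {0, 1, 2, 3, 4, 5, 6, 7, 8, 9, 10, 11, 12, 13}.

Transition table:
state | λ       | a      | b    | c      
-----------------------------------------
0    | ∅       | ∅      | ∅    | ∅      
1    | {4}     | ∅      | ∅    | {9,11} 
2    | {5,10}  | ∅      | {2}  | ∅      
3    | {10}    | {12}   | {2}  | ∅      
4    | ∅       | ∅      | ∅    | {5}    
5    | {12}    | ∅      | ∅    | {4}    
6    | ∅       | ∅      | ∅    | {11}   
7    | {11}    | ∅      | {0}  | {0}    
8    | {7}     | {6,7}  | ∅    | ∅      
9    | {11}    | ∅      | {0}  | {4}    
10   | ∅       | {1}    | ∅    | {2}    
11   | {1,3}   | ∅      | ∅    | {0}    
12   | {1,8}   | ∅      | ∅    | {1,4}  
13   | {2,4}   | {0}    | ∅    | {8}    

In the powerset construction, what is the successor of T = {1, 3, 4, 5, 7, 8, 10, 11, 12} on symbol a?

3 on a → {12}.
8 on a → {6, 7}.
10 on a → {1}.
No a-transition from 1, 4, 5, 7, 11, 12.
Union after reading a: {1, 6, 7, 12}.
Now take the λ-closure:
From 1 via λ: add 4.
From 7 via λ: add 11.
From 12 via λ: add 8.
From 11 via λ: add 3.
From 3 via λ: add 10.
No new states can be added; the closed set is {1, 3, 4, 6, 7, 8, 10, 11, 12}.

{1, 3, 4, 6, 7, 8, 10, 11, 12}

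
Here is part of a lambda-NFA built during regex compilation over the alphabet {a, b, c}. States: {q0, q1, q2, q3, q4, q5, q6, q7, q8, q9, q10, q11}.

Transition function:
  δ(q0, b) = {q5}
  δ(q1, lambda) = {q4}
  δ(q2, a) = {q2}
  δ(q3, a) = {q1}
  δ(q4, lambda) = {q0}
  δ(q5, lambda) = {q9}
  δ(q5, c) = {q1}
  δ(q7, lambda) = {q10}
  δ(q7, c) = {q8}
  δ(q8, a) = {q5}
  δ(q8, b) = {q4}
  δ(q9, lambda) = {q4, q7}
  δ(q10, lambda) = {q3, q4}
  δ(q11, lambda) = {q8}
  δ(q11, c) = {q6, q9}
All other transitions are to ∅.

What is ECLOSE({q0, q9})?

{q0, q3, q4, q7, q9, q10}

Start with {q0, q9}.
From q9 via lambda: add q4, q7.
From q7 via lambda: add q10.
From q10 via lambda: add q3.
No new states can be added; the closed set is {q0, q3, q4, q7, q9, q10}.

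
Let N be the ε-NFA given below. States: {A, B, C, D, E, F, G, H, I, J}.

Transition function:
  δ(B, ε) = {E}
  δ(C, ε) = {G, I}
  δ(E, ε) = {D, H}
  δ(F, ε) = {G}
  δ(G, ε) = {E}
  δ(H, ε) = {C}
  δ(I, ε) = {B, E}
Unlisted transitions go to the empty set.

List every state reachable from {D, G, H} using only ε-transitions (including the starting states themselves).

{B, C, D, E, G, H, I}

Start with {D, G, H}.
From G via ε: add E.
From H via ε: add C.
From C via ε: add I.
From I via ε: add B.
No new states can be added; the closed set is {B, C, D, E, G, H, I}.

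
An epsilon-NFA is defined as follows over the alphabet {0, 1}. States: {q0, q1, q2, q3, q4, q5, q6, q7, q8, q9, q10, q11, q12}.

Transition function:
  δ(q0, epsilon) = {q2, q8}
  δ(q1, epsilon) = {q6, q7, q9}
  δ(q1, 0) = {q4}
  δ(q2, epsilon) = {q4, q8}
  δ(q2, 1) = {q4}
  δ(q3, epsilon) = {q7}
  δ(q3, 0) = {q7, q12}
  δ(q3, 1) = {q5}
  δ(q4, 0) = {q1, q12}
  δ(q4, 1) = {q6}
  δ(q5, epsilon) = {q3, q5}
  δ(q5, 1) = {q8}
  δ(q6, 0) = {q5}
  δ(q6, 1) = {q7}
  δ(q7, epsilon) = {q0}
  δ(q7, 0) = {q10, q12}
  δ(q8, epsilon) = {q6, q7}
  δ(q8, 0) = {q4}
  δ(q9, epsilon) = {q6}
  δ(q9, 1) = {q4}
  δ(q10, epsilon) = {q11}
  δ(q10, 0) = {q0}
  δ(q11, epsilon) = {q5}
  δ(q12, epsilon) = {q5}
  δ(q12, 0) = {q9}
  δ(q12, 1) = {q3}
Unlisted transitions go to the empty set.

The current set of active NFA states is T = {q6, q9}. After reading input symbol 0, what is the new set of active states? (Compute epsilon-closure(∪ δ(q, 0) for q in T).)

q6 on 0 → {q5}.
No 0-transition from q9.
Union after reading 0: {q5}.
Now take the epsilon-closure:
From q5 via epsilon: add q3.
From q3 via epsilon: add q7.
From q7 via epsilon: add q0.
From q0 via epsilon: add q2, q8.
From q2 via epsilon: add q4.
From q8 via epsilon: add q6.
No new states can be added; the closed set is {q0, q2, q3, q4, q5, q6, q7, q8}.

{q0, q2, q3, q4, q5, q6, q7, q8}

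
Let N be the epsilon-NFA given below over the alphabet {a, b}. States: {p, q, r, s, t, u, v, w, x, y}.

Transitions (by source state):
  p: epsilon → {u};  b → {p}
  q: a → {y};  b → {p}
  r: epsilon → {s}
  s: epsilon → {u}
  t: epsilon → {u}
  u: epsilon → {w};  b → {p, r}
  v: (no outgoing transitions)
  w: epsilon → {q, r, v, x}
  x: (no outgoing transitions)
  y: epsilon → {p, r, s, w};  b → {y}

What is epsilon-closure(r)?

{q, r, s, u, v, w, x}

Start with {r}.
From r via epsilon: add s.
From s via epsilon: add u.
From u via epsilon: add w.
From w via epsilon: add q, v, x.
No new states can be added; the closed set is {q, r, s, u, v, w, x}.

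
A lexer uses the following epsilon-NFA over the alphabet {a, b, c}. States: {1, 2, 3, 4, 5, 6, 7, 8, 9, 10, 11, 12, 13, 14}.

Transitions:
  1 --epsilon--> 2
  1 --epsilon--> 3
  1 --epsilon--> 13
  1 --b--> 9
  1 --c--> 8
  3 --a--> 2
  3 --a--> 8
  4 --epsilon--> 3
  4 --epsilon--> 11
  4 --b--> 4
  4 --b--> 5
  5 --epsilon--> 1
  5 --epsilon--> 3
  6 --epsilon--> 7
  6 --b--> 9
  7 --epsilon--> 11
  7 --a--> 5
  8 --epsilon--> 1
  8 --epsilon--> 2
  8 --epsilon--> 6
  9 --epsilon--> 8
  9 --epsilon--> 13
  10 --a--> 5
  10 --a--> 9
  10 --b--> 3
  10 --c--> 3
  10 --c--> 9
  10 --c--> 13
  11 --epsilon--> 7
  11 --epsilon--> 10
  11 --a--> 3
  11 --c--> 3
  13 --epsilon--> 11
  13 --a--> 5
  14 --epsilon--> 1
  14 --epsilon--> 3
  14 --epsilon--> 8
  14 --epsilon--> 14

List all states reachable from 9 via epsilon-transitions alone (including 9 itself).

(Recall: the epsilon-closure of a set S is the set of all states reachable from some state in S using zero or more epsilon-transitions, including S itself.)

{1, 2, 3, 6, 7, 8, 9, 10, 11, 13}

Start with {9}.
From 9 via epsilon: add 8, 13.
From 8 via epsilon: add 1, 2, 6.
From 13 via epsilon: add 11.
From 1 via epsilon: add 3.
From 6 via epsilon: add 7.
From 11 via epsilon: add 10.
No new states can be added; the closed set is {1, 2, 3, 6, 7, 8, 9, 10, 11, 13}.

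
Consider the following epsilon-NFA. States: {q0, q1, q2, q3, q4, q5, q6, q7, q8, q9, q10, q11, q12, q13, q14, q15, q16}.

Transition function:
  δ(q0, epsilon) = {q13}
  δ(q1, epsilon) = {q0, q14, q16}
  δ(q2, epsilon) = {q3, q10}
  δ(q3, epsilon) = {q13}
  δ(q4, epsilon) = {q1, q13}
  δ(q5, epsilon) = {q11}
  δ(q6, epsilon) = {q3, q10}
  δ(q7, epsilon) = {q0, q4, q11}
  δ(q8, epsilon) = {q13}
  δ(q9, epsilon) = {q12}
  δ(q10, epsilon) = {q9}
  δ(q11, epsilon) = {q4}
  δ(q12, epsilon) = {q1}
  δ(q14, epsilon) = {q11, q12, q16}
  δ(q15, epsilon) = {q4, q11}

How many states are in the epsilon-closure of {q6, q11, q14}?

Start with {q6, q11, q14}.
From q6 via epsilon: add q3, q10.
From q11 via epsilon: add q4.
From q14 via epsilon: add q12, q16.
From q3 via epsilon: add q13.
From q4 via epsilon: add q1.
From q10 via epsilon: add q9.
From q1 via epsilon: add q0.
epsilon-closure = {q0, q1, q3, q4, q6, q9, q10, q11, q12, q13, q14, q16}, which has 12 states.

12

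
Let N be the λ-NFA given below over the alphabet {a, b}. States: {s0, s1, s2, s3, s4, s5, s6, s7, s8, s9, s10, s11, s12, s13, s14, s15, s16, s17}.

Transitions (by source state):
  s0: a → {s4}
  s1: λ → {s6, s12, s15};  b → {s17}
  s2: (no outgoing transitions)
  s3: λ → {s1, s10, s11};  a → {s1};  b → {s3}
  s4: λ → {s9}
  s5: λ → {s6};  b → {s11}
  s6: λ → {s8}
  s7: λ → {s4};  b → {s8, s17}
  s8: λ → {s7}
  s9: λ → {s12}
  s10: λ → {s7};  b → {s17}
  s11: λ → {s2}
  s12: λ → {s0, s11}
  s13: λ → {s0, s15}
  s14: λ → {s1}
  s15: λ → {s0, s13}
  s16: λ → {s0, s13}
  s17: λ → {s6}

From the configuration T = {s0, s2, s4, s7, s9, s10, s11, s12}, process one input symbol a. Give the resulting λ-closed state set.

s0 on a → {s4}.
No a-transition from s2, s4, s7, s9, s10, s11, s12.
Union after reading a: {s4}.
Now take the λ-closure:
From s4 via λ: add s9.
From s9 via λ: add s12.
From s12 via λ: add s0, s11.
From s11 via λ: add s2.
No new states can be added; the closed set is {s0, s2, s4, s9, s11, s12}.

{s0, s2, s4, s9, s11, s12}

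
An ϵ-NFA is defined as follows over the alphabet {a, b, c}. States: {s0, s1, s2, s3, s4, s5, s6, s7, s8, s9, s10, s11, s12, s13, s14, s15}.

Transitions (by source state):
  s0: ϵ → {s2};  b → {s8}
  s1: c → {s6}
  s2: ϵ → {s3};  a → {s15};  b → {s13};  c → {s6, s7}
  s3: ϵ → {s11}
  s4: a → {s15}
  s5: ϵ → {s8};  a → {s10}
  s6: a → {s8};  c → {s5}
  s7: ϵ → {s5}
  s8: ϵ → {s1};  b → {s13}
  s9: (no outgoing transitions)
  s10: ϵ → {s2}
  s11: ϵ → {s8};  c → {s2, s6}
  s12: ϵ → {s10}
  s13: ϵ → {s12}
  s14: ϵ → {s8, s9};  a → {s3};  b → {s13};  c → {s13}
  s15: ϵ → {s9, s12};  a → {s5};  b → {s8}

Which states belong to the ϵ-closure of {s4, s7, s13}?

Start with {s4, s7, s13}.
From s7 via ϵ: add s5.
From s13 via ϵ: add s12.
From s5 via ϵ: add s8.
From s12 via ϵ: add s10.
From s8 via ϵ: add s1.
From s10 via ϵ: add s2.
From s2 via ϵ: add s3.
From s3 via ϵ: add s11.
No new states can be added; the closed set is {s1, s2, s3, s4, s5, s7, s8, s10, s11, s12, s13}.

{s1, s2, s3, s4, s5, s7, s8, s10, s11, s12, s13}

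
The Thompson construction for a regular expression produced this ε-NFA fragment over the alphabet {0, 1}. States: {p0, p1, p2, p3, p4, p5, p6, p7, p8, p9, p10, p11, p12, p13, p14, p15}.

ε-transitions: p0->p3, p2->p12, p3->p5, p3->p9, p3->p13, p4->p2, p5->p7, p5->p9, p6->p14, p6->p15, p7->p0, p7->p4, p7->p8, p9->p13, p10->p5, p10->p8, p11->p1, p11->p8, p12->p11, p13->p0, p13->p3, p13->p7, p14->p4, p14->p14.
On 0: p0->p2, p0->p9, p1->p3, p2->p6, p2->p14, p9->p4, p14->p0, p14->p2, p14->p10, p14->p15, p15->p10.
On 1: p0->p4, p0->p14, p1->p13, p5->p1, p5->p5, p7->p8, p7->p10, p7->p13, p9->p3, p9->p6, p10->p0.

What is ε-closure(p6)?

Start with {p6}.
From p6 via ε: add p14, p15.
From p14 via ε: add p4.
From p4 via ε: add p2.
From p2 via ε: add p12.
From p12 via ε: add p11.
From p11 via ε: add p1, p8.
No new states can be added; the closed set is {p1, p2, p4, p6, p8, p11, p12, p14, p15}.

{p1, p2, p4, p6, p8, p11, p12, p14, p15}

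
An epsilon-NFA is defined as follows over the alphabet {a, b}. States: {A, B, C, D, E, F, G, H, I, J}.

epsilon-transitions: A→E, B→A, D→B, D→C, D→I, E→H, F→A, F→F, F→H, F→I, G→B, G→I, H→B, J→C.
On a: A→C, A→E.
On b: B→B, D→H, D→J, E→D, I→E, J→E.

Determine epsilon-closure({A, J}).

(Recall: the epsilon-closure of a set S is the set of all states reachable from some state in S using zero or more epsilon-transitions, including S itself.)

Start with {A, J}.
From A via epsilon: add E.
From J via epsilon: add C.
From E via epsilon: add H.
From H via epsilon: add B.
No new states can be added; the closed set is {A, B, C, E, H, J}.

{A, B, C, E, H, J}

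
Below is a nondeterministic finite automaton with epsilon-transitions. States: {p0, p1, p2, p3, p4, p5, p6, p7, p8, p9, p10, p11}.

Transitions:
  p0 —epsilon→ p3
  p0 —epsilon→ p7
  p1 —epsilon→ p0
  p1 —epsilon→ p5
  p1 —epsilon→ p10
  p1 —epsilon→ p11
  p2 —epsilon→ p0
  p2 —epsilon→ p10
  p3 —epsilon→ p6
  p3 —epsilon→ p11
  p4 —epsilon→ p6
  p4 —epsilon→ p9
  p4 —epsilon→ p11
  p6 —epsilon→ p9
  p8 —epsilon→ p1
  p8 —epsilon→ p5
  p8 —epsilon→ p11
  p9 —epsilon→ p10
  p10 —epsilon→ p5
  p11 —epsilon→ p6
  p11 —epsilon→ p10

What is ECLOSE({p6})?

Start with {p6}.
From p6 via epsilon: add p9.
From p9 via epsilon: add p10.
From p10 via epsilon: add p5.
No new states can be added; the closed set is {p5, p6, p9, p10}.

{p5, p6, p9, p10}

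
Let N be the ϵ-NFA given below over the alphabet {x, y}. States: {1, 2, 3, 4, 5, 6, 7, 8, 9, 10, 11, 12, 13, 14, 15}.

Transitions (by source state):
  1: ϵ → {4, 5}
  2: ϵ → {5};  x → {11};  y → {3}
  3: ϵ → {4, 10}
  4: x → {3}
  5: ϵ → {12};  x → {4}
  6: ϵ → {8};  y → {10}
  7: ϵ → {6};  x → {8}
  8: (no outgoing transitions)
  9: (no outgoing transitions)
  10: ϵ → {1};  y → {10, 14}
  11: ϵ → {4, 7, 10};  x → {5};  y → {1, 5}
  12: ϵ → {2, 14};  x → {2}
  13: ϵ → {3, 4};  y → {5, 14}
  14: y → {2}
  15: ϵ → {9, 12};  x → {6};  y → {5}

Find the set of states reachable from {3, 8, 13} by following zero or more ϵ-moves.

Start with {3, 8, 13}.
From 3 via ϵ: add 4, 10.
From 10 via ϵ: add 1.
From 1 via ϵ: add 5.
From 5 via ϵ: add 12.
From 12 via ϵ: add 2, 14.
No new states can be added; the closed set is {1, 2, 3, 4, 5, 8, 10, 12, 13, 14}.

{1, 2, 3, 4, 5, 8, 10, 12, 13, 14}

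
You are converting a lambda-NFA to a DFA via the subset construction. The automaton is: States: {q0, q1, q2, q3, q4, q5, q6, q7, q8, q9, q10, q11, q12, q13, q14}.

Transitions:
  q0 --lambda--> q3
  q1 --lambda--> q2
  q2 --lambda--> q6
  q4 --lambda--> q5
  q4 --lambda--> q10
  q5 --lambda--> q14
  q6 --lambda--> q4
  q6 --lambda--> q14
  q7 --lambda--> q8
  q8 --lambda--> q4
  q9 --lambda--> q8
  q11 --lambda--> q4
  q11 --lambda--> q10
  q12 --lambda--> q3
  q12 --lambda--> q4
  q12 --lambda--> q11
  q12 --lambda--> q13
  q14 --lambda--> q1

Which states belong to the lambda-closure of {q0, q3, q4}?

Start with {q0, q3, q4}.
From q4 via lambda: add q5, q10.
From q5 via lambda: add q14.
From q14 via lambda: add q1.
From q1 via lambda: add q2.
From q2 via lambda: add q6.
No new states can be added; the closed set is {q0, q1, q2, q3, q4, q5, q6, q10, q14}.

{q0, q1, q2, q3, q4, q5, q6, q10, q14}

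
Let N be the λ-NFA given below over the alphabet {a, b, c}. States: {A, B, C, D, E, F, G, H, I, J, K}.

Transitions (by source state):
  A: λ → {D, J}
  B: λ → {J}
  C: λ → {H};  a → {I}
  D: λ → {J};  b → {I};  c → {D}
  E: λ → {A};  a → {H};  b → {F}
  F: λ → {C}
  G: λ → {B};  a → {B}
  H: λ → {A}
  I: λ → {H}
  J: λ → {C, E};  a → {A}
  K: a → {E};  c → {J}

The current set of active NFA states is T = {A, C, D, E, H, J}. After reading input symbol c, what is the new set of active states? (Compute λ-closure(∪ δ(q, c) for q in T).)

D on c → {D}.
No c-transition from A, C, E, H, J.
Union after reading c: {D}.
Now take the λ-closure:
From D via λ: add J.
From J via λ: add C, E.
From C via λ: add H.
From E via λ: add A.
No new states can be added; the closed set is {A, C, D, E, H, J}.

{A, C, D, E, H, J}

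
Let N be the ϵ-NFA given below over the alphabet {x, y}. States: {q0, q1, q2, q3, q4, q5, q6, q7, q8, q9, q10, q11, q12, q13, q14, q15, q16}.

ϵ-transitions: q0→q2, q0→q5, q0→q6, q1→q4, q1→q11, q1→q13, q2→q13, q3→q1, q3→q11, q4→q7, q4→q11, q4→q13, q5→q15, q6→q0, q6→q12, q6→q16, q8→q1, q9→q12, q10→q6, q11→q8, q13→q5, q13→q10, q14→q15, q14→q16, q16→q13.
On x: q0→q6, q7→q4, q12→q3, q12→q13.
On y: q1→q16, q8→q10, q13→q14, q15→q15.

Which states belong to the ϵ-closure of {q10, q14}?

Start with {q10, q14}.
From q10 via ϵ: add q6.
From q14 via ϵ: add q15, q16.
From q6 via ϵ: add q0, q12.
From q16 via ϵ: add q13.
From q0 via ϵ: add q2, q5.
No new states can be added; the closed set is {q0, q2, q5, q6, q10, q12, q13, q14, q15, q16}.

{q0, q2, q5, q6, q10, q12, q13, q14, q15, q16}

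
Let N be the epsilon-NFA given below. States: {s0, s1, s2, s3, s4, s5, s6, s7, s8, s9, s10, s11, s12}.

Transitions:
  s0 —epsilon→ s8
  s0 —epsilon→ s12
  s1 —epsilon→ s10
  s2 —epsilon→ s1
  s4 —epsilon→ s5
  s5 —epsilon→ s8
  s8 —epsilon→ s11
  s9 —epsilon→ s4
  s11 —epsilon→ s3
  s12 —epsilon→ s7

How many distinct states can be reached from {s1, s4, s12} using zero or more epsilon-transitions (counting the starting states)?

9

Start with {s1, s4, s12}.
From s1 via epsilon: add s10.
From s4 via epsilon: add s5.
From s12 via epsilon: add s7.
From s5 via epsilon: add s8.
From s8 via epsilon: add s11.
From s11 via epsilon: add s3.
epsilon-closure = {s1, s3, s4, s5, s7, s8, s10, s11, s12}, which has 9 states.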